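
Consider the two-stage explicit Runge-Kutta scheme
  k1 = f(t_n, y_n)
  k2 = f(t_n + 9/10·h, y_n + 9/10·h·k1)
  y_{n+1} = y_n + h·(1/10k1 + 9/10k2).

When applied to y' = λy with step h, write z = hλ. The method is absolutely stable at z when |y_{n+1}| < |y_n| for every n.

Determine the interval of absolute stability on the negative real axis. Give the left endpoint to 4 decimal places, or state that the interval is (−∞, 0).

Test eqn y'=λy, z=hλ:
  k1=λy_n ⇒ h·k1=z·y_n;  k2=λ(1+9/10z)y_n ⇒ h·k2=z(1+9/10z)y_n
  y_{n+1}/y_n = 1 + 1/10z + 9/10z(1+9/10z) = 1 + z + 81/100z²
  so R(z) = 1 + z + 81/100z².

Find x<0 with |R(x)|<1.
x=-0.8: |R|=0.7184
R=1: x+81/100x²=0 ⇒ x=−100/81=-1.2346; min R=1−1/(4·81/100)=0.6914>−1
Confirm numerically:
  x=-1.164: |R|=0.93347 <1
  x=-0.997: |R|=0.80815 <1
  x=-0.955: |R|=0.78374 <1
  x=-0.861: |R|=0.73947 <1
  x=-1.833: |R|=1.88851 >1
  x=-1.666: |R|=1.58220 >1
Stable set (-1.2346, 0).

(-1.2346, 0).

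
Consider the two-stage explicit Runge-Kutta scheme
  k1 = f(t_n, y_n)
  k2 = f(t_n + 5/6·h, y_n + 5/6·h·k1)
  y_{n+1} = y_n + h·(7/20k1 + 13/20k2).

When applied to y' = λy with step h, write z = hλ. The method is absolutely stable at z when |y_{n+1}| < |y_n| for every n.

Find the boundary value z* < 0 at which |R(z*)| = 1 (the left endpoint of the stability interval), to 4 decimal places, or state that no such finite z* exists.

With y'=λy (z=hλ):
  k1=λy_n ⇒ h·k1=z·y_n;  k2=λ(1+5/6z)y_n ⇒ h·k2=z(1+5/6z)y_n
  y_{n+1}/y_n = 1 + 7/20z + 13/20z(1+5/6z) = 1 + z + 13/24z²
  ⇒ R(z) = 1 + z + 13/24z².

Boundary: |R(x)|=1, x<0.
x=-1.1: |R|=0.5554
R=1: x+13/24x²=0 ⇒ x=−24/13=-1.8462; min R=1−1/(4·13/24)=0.5385>−1
Confirm numerically:
  x=-1.719: |R|=0.88160 <1
  x=-1.525: |R|=0.73471 <1
  x=-1.270: |R|=0.60365 <1
  x=-2.307: |R|=1.57588 >1
  x=-1.924: |R|=1.08113 >1
  x=-1.881: |R|=1.03550 >1
Stable set (-1.8462, 0).

left endpoint -1.8462.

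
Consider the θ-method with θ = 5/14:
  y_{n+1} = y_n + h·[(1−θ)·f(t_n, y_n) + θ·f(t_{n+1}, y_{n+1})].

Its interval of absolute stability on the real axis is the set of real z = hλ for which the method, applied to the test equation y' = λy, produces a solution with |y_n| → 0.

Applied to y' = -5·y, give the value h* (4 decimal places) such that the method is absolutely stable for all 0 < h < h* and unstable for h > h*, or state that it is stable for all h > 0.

On y'=λy, z=hλ:
  y_{n+1} = y_n + z·[9/14·y_n + 5/14·y_{n+1}] ⇒ (1 − 5/14z)y_{n+1} = (1 + 9/14z)y_n
  R(z) = (1 + 9/14z)/(1 − 5/14z).

Find x<0 with |R(x)|<1.
x=-1.32: |R|=0.1029
R=−1: 1+9/14x = −1+5/14x ⇒ -2/7x=2 ⇒ x=2/(-2/7)=-7.0000
Confirm numerically:
  x=-5.599: |R|=0.86656 <1
  x=-5.441: |R|=0.84866 <1
  x=-3.783: |R|=0.60905 <1
  x=-3.042: |R|=0.45799 <1
  x=-7.473: |R|=1.03683 >1
  x=-7.247: |R|=1.01967 >1
  x=-7.079: |R|=1.00640 >1
Stable set (-7.0000, 0).

(-7.0000,0); λ=-5 ⇒ h* = (7)/5 = 1.4000.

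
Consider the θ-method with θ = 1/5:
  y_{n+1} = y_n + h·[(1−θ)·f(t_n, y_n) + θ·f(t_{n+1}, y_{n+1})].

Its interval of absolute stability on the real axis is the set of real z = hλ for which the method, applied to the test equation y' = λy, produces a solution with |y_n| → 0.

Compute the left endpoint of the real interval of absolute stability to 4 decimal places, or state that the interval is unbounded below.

On y'=λy, z=hλ:
  y_{n+1} = y_n + z·[4/5·y_n + 1/5·y_{n+1}] ⇒ (1 − 1/5z)y_{n+1} = (1 + 4/5z)y_n
  ⇒ R(z) = (1 + 4/5z)/(1 − 1/5z).

Boundary: |R(x)|=1, x<0.
x=-1.28: |R|=0.0191
R=−1: 1+4/5x = −1+1/5x ⇒ -3/5x=2 ⇒ x=2/(-3/5)=-3.3333
Confirm numerically:
  x=-3.291: |R|=0.98468 <1
  x=-2.004: |R|=0.43061 <1
  x=-1.801: |R|=0.32407 <1
  x=-3.731: |R|=1.13664 >1
  x=-3.450: |R|=1.04142 >1
  x=-3.398: |R|=1.02310 >1
Interval (-3.3333, 0).

left endpoint -3.3333.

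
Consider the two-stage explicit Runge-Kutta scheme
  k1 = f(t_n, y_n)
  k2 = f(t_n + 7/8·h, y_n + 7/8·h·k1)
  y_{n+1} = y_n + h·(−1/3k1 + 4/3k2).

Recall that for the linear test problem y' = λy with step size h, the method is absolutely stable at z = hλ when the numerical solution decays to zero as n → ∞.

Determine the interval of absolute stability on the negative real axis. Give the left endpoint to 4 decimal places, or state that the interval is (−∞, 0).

Set f=λy, z=hλ:
  k1=λy_n ⇒ h·k1=z·y_n;  k2=λ(1+7/8z)y_n ⇒ h·k2=z(1+7/8z)y_n
  y_{n+1}/y_n = 1 − 1/3z + 4/3z(1+7/8z) = 1 + z + 7/6z²
  ⇒ R(z) = 1 + z + 7/6z².

Find x<0 with |R(x)|<1.
x=-0.75: |R|=0.9062
R=1: x+7/6x²=0 ⇒ x=−6/7=-0.8571; min R=1−1/(4·7/6)=0.7857>−1
Confirm numerically:
  x=-0.652: |R|=0.84395 <1
  x=-0.607: |R|=0.82286 <1
  x=-0.559: |R|=0.80556 <1
  x=-1.296: |R|=1.66355 >1
  x=-0.918: |R|=1.06518 >1
So |R|<1 on (-0.8571, 0).

(-0.8571, 0).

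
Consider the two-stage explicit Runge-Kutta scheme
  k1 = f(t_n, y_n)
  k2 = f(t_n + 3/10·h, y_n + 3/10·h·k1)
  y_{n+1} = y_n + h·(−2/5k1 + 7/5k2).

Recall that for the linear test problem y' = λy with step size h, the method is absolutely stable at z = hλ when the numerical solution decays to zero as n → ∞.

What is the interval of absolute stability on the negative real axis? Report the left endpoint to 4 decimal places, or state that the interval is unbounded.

On y'=λy, z=hλ:
  k1=λy_n ⇒ h·k1=z·y_n;  k2=λ(1+3/10z)y_n ⇒ h·k2=z(1+3/10z)y_n
  y_{n+1}/y_n = 1 − 2/5z + 7/5z(1+3/10z) = 1 + z + 21/50z²
  ⇒ R(z) = 1 + z + 21/50z².

Find x<0 with |R(x)|<1.
x=-1.2: |R|=0.4048
R=1: x+21/50x²=0 ⇒ x=−50/21=-2.3810; min R=1−1/(4·21/50)=0.4048>−1
Confirm numerically:
  x=-1.959: |R|=0.65283 <1
  x=-1.735: |R|=0.52929 <1
  x=-1.396: |R|=0.42250 <1
  x=-2.953: |R|=1.70949 >1
  x=-2.871: |R|=1.59091 >1
  x=-2.819: |R|=1.51864 >1
Stable set (-2.3810, 0).

z∈(-2.3810,0).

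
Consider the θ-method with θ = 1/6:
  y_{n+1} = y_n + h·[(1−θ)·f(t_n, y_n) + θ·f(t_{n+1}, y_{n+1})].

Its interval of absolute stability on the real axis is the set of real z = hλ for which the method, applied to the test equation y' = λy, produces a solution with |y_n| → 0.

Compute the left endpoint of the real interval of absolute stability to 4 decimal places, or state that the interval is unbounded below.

On y'=λy, z=hλ:
  y_{n+1} = y_n + z·[5/6·y_n + 1/6·y_{n+1}] ⇒ (1 − 1/6z)y_{n+1} = (1 + 5/6z)y_n
  Hence R(z) = (1 + 5/6z)/(1 − 1/6z).

Find x<0 with |R(x)|<1.
x=-1.04: |R|=0.1136
R=−1: 1+5/6x = −1+1/6x ⇒ -2/3x=2 ⇒ x=2/(-2/3)=-3.0000
Confirm numerically:
  x=-2.801: |R|=0.90956 <1
  x=-2.717: |R|=0.87014 <1
  x=-1.444: |R|=0.16389 <1
  x=-1.249: |R|=0.03380 <1
  x=-3.501: |R|=1.21093 >1
  x=-3.456: |R|=1.19289 >1
Stable set (-3.0000, 0).

left endpoint -3.0000.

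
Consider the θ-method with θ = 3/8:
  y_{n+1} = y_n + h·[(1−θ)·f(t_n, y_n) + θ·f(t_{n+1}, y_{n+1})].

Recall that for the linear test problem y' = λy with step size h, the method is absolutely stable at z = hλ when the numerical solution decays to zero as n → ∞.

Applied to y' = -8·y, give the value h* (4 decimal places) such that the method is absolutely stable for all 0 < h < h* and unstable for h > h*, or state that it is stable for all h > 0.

On y'=λy, z=hλ:
  y_{n+1} = y_n + z·[5/8·y_n + 3/8·y_{n+1}] ⇒ (1 − 3/8z)y_{n+1} = (1 + 5/8z)y_n
  so R(z) = (1 + 5/8z)/(1 − 3/8z).

Solve |R(x)|<1 on ℝ⁻.
x=-1.65: |R|=0.0193
R=−1: 1+5/8x = −1+3/8x ⇒ -1/4x=2 ⇒ x=2/(-1/4)=-8.0000
Confirm numerically:
  x=-7.396: |R|=0.95998 <1
  x=-5.975: |R|=0.84378 <1
  x=-5.027: |R|=0.74239 <1
  x=-4.836: |R|=0.71886 <1
  x=-8.429: |R|=1.02578 >1
  x=-8.137: |R|=1.00845 >1
Interval (-8.0000, 0).

(-8.0000,0); λ=-8 ⇒ h* = (8)/8 = 1.0000.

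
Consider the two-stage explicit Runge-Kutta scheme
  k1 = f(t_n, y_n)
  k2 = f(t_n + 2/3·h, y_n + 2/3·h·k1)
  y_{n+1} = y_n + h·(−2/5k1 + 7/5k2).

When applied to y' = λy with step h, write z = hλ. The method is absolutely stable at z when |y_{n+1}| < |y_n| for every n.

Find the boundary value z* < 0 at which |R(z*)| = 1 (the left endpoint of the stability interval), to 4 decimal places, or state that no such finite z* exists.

Set f=λy, z=hλ:
  k1=λy_n ⇒ h·k1=z·y_n;  k2=λ(1+2/3z)y_n ⇒ h·k2=z(1+2/3z)y_n
  y_{n+1}/y_n = 1 − 2/5z + 7/5z(1+2/3z) = 1 + z + 14/15z²
  Hence R(z) = 1 + z + 14/15z².

Find x<0 with |R(x)|<1.
x=-0.47: |R|=0.7362
R=1: x+14/15x²=0 ⇒ x=−15/14=-1.0714; min R=1−1/(4·14/15)=0.7321>−1
Confirm numerically:
  x=-1.038: |R|=0.96761 <1
  x=-0.968: |R|=0.90656 <1
  x=-0.912: |R|=0.86429 <1
  x=-0.650: |R|=0.74433 <1
  x=-1.351: |R|=1.35252 >1
  x=-1.276: |R|=1.24363 >1
  x=-1.094: |R|=1.02305 >1
Stable set (-1.0714, 0).

left endpoint -1.0714.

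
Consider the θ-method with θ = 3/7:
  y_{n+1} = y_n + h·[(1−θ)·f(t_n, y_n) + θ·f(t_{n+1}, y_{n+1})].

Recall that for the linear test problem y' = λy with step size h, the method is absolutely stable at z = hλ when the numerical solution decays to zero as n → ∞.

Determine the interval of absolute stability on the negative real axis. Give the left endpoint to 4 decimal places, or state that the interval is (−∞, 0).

(-14.0000, 0).

Test eqn y'=λy, z=hλ:
  y_{n+1} = y_n + z·[4/7·y_n + 3/7·y_{n+1}] ⇒ (1 − 3/7z)y_{n+1} = (1 + 4/7z)y_n
  ⇒ R(z) = (1 + 4/7z)/(1 − 3/7z).

Find x<0 with |R(x)|<1.
x=-1.75: |R|=0.0000
R=−1: 1+4/7x = −1+3/7x ⇒ -1/7x=2 ⇒ x=2/(-1/7)=-14.0000
Confirm numerically:
  x=-9.251: |R|=0.86335 <1
  x=-7.830: |R|=0.79764 <1
  x=-6.515: |R|=0.71803 <1
  x=-14.434: |R|=1.00863 >1
  x=-14.280: |R|=1.00562 >1
  x=-14.087: |R|=1.00177 >1
Stable set (-14.0000, 0).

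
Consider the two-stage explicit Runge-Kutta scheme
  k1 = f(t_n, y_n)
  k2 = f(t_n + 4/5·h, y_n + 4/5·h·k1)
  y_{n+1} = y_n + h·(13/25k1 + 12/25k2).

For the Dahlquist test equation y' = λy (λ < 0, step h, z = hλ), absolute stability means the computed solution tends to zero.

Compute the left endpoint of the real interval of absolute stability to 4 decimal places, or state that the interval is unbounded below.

left endpoint -2.6042.

Set f=λy, z=hλ:
  k1=λy_n ⇒ h·k1=z·y_n;  k2=λ(1+4/5z)y_n ⇒ h·k2=z(1+4/5z)y_n
  y_{n+1}/y_n = 1 + 13/25z + 12/25z(1+4/5z) = 1 + z + 48/125z²
  Hence R(z) = 1 + z + 48/125z².

Find x<0 with |R(x)|<1.
x=-0.53: |R|=0.5779
R=1: x+48/125x²=0 ⇒ x=−125/48=-2.6042; min R=1−1/(4·48/125)=0.3490>−1
Confirm numerically:
  x=-1.751: |R|=0.42634 <1
  x=-1.730: |R|=0.41927 <1
  x=-1.442: |R|=0.35648 <1
  x=-1.221: |R|=0.35148 <1
  x=-3.167: |R|=1.68448 >1
  x=-2.903: |R|=1.33313 >1
Interval (-2.6042, 0).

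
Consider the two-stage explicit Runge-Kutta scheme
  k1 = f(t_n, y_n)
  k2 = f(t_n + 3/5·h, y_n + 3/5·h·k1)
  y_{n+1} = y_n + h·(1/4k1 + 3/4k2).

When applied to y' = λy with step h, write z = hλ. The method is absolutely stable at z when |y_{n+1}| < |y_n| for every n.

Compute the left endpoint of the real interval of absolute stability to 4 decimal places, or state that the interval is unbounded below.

Test eqn y'=λy, z=hλ:
  k1=λy_n ⇒ h·k1=z·y_n;  k2=λ(1+3/5z)y_n ⇒ h·k2=z(1+3/5z)y_n
  y_{n+1}/y_n = 1 + 1/4z + 3/4z(1+3/5z) = 1 + z + 9/20z²
  ⇒ R(z) = 1 + z + 9/20z².

Boundary: |R(x)|=1, x<0.
x=-0.78: |R|=0.4938
R=1: x+9/20x²=0 ⇒ x=−20/9=-2.2222; min R=1−1/(4·9/20)=0.4444>−1
Confirm numerically:
  x=-2.113: |R|=0.89615 <1
  x=-1.810: |R|=0.66424 <1
  x=-1.452: |R|=0.49674 <1
  x=-1.444: |R|=0.49431 <1
  x=-2.329: |R|=1.11191 >1
  x=-2.272: |R|=1.05089 >1
  x=-2.244: |R|=1.02199 >1
So |R|<1 on (-2.2222, 0).

z* = -2.2222.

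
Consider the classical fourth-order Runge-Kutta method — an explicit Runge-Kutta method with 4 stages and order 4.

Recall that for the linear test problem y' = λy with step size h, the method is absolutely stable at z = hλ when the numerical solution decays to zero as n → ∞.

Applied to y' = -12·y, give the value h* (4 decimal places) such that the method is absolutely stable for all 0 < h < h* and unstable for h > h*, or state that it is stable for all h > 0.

Test eqn y'=λy, z=hλ:
  order 4, 4-stage ⇒ R(z)=1+z+z^2/2+z^3/6+z^4/24
  (e.g. R(-1.26)=0.30542, |R|=0.30542)

Find x<0 with |R(x)|<1.
x=-1.26: |R|=0.3054
|R(-1.37)|=0.2867 |R(-1.27)|=0.3034 |R(-0.55)|=0.5773
Bisect:
  x_lo=-3.3477 |R|=2.2361  x_hi=-0.1473 |R|=0.8631
  mid=-1.74748 |R|=0.27853 →hi
  mid=-2.54759 |R|=0.69690 →hi
  mid=-2.94764 |R|=1.27367 →lo
  mid=-2.74762 |R|=0.94467 →hi
  mid=-2.84763 |R|=1.09812 →lo
  mid=-2.79762 |R|=1.01875 →lo
  mid=-2.77262 |R|=0.98106 →hi
  ...
  [-2.78532,-2.78512] ⇒ x*=-2.7853
Stable set (-2.7853, 0).

(-2.7853,0); λ=-12 ⇒ h* = 0.2321.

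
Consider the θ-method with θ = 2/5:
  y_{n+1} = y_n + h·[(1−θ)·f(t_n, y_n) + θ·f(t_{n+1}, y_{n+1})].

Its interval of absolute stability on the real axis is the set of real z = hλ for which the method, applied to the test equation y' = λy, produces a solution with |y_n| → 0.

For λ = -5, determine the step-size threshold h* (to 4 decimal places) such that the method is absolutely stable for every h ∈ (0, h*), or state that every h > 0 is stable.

Set f=λy, z=hλ:
  y_{n+1} = y_n + z·[3/5·y_n + 2/5·y_{n+1}] ⇒ (1 − 2/5z)y_{n+1} = (1 + 3/5z)y_n
  so R(z) = (1 + 3/5z)/(1 − 2/5z).

Find x<0 with |R(x)|<1.
x=-0.57: |R|=0.5358
R=−1: 1+3/5x = −1+2/5x ⇒ -1/5x=2 ⇒ x=2/(-1/5)=-10.0000
Confirm numerically:
  x=-7.495: |R|=0.87469 <1
  x=-6.244: |R|=0.78522 <1
  x=-6.072: |R|=0.77088 <1
  x=-4.591: |R|=0.61860 <1
  x=-10.528: |R|=1.02026 >1
  x=-10.075: |R|=1.00298 >1
Interval (-10.0000, 0).

(-10.0000,0); λ=-5 ⇒ h* = (10)/5 = 2.0000.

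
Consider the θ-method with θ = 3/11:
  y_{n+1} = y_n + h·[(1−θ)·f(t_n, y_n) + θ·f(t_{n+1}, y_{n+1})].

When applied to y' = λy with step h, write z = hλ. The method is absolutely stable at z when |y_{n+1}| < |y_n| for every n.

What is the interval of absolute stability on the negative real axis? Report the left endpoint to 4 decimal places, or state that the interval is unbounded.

With y'=λy (z=hλ):
  y_{n+1} = y_n + z·[8/11·y_n + 3/11·y_{n+1}] ⇒ (1 − 3/11z)y_{n+1} = (1 + 8/11z)y_n
  so R(z) = (1 + 8/11z)/(1 − 3/11z).

Solve |R(x)|<1 on ℝ⁻.
x=-1.19: |R|=0.1016
R=−1: 1+8/11x = −1+3/11x ⇒ -5/11x=2 ⇒ x=2/(-5/11)=-4.4000
Confirm numerically:
  x=-3.676: |R|=0.83566 <1
  x=-3.347: |R|=0.74977 <1
  x=-3.103: |R|=0.68068 <1
  x=-2.144: |R|=0.35291 <1
  x=-4.904: |R|=1.09801 >1
  x=-4.894: |R|=1.09618 >1
  x=-4.814: |R|=1.08136 >1
Interval (-4.4000, 0).

(-4.4000, 0).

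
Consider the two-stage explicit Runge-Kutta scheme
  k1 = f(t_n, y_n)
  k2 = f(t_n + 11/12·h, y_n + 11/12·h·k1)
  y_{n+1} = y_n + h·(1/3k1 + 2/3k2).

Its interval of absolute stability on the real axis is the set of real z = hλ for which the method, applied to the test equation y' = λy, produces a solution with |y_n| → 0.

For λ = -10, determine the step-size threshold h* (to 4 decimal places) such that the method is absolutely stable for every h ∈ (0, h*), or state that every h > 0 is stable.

(-1.6364,0); λ=-10 ⇒ h* = (18/11)/10 = 0.1636.

With y'=λy (z=hλ):
  k1=λy_n ⇒ h·k1=z·y_n;  k2=λ(1+11/12z)y_n ⇒ h·k2=z(1+11/12z)y_n
  y_{n+1}/y_n = 1 + 1/3z + 2/3z(1+11/12z) = 1 + z + 11/18z²
  ⇒ R(z) = 1 + z + 11/18z².

Find x<0 with |R(x)|<1.
x=-0.43: |R|=0.6830
R=1: x+11/18x²=0 ⇒ x=−18/11=-1.6364; min R=1−1/(4·11/18)=0.5909>−1
Confirm numerically:
  x=-1.180: |R|=0.67091 <1
  x=-0.989: |R|=0.60874 <1
  x=-0.722: |R|=0.59656 <1
  x=-2.062: |R|=1.53635 >1
  x=-1.860: |R|=1.25420 >1
So |R|<1 on (-1.6364, 0).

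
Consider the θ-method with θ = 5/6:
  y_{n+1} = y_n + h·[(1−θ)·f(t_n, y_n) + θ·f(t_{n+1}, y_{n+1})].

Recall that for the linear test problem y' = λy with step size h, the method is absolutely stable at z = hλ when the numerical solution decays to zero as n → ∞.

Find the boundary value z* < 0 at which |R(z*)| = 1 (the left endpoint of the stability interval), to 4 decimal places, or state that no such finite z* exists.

unbounded; (−∞, 0).

With y'=λy (z=hλ):
  y_{n+1} = y_n + z·[1/6·y_n + 5/6·y_{n+1}] ⇒ (1 − 5/6z)y_{n+1} = (1 + 1/6z)y_n
  Hence R(z) = (1 + 1/6z)/(1 − 5/6z).

Need |R(x)|<1, x<0.
x=-0.45: |R|=0.6727
x=-2: |R|=0.2500
x=-10: |R|=0.0714
x=-100: |R|=0.1858
θ=5/6≥1/2 ⇒ |1+1/6x|<|1−5/6x| ∀x<0 ⇒ unbounded interval.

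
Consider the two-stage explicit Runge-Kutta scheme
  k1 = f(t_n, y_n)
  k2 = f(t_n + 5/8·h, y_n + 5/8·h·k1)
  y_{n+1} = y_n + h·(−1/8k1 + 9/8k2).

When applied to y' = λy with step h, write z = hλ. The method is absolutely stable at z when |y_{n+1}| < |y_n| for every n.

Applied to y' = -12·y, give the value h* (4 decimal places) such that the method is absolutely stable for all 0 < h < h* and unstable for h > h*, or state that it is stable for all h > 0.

On y'=λy, z=hλ:
  k1=λy_n ⇒ h·k1=z·y_n;  k2=λ(1+5/8z)y_n ⇒ h·k2=z(1+5/8z)y_n
  y_{n+1}/y_n = 1 − 1/8z + 9/8z(1+5/8z) = 1 + z + 45/64z²
  ⇒ R(z) = 1 + z + 45/64z².

Solve |R(x)|<1 on ℝ⁻.
x=-1.51: |R|=1.0932
R=1: x+45/64x²=0 ⇒ x=−64/45=-1.4222; min R=1−1/(4·45/64)=0.6444>−1
Confirm numerically:
  x=-1.041: |R|=0.72096 <1
  x=-0.754: |R|=0.64574 <1
  x=-0.602: |R|=0.65282 <1
  x=-0.595: |R|=0.65392 <1
  x=-1.928: |R|=1.68564 >1
  x=-1.904: |R|=1.64498 >1
Stable set (-1.4222, 0).

(-1.4222,0); λ=-12 ⇒ h* = (64/45)/12 = 0.1185.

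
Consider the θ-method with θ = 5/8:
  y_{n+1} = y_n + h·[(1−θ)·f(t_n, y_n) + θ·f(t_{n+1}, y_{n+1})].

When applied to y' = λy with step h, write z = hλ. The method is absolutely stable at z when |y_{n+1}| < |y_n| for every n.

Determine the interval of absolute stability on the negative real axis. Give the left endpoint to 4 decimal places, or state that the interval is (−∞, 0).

With y'=λy (z=hλ):
  y_{n+1} = y_n + z·[3/8·y_n + 5/8·y_{n+1}] ⇒ (1 − 5/8z)y_{n+1} = (1 + 3/8z)y_n
  Hence R(z) = (1 + 3/8z)/(1 − 5/8z).

Solve |R(x)|<1 on ℝ⁻.
x=-1.24: |R|=0.3014
x=-2: |R|=0.1111
x=-10: |R|=0.3793
x=-100: |R|=0.5748
θ=5/8≥1/2 ⇒ |1+3/8x|<|1−5/8x| ∀x<0 ⇒ unbounded interval.

unbounded; (−∞, 0).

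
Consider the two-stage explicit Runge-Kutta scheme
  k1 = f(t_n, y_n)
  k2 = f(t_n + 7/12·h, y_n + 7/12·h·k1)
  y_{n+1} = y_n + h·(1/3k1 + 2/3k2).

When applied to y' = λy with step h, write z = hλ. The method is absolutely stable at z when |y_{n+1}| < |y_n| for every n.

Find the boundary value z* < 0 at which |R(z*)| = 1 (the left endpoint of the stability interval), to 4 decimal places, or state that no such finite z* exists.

With y'=λy (z=hλ):
  k1=λy_n ⇒ h·k1=z·y_n;  k2=λ(1+7/12z)y_n ⇒ h·k2=z(1+7/12z)y_n
  y_{n+1}/y_n = 1 + 1/3z + 2/3z(1+7/12z) = 1 + z + 7/18z²
  R(z) = 1 + z + 7/18z².

Boundary: |R(x)|=1, x<0.
x=-1.58: |R|=0.3908
R=1: x+7/18x²=0 ⇒ x=−18/7=-2.5714; min R=1−1/(4·7/18)=0.3571>−1
Confirm numerically:
  x=-2.414: |R|=0.85221 <1
  x=-1.805: |R|=0.46201 <1
  x=-1.056: |R|=0.37766 <1
  x=-3.140: |R|=1.69429 >1
  x=-2.698: |R|=1.13280 >1
So |R|<1 on (-2.5714, 0).

z* = -2.5714.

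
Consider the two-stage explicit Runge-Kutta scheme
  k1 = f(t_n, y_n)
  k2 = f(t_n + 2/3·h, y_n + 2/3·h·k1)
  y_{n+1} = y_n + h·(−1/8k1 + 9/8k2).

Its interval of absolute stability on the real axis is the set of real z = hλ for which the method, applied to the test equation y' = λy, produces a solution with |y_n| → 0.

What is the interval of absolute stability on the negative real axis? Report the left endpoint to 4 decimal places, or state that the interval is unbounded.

With y'=λy (z=hλ):
  k1=λy_n ⇒ h·k1=z·y_n;  k2=λ(1+2/3z)y_n ⇒ h·k2=z(1+2/3z)y_n
  y_{n+1}/y_n = 1 − 1/8z + 9/8z(1+2/3z) = 1 + z + 3/4z²
  R(z) = 1 + z + 3/4z².

Boundary: |R(x)|=1, x<0.
x=-1.8: |R|=1.6300
R=1: x+3/4x²=0 ⇒ x=−4/3=-1.3333; min R=1−1/(4·3/4)=0.6667>−1
Confirm numerically:
  x=-1.278: |R|=0.94696 <1
  x=-0.731: |R|=0.66977 <1
  x=-0.618: |R|=0.66844 <1
  x=-1.885: |R|=1.77992 >1
  x=-1.372: |R|=1.03979 >1
Stable set (-1.3333, 0).

z∈(-1.3333,0).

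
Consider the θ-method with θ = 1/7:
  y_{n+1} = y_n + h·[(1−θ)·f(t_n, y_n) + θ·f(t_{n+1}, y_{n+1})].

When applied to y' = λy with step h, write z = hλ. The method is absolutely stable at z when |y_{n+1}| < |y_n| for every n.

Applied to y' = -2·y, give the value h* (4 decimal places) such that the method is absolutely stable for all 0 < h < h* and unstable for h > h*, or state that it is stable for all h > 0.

(-2.8000,0); λ=-2 ⇒ h* = (14/5)/2 = 1.4000.

Test eqn y'=λy, z=hλ:
  y_{n+1} = y_n + z·[6/7·y_n + 1/7·y_{n+1}] ⇒ (1 − 1/7z)y_{n+1} = (1 + 6/7z)y_n
  R(z) = (1 + 6/7z)/(1 − 1/7z).

Need |R(x)|<1, x<0.
x=-0.44: |R|=0.5860
R=−1: 1+6/7x = −1+1/7x ⇒ -5/7x=2 ⇒ x=2/(-5/7)=-2.8000
Confirm numerically:
  x=-2.780: |R|=0.98978 <1
  x=-2.065: |R|=0.59459 <1
  x=-1.506: |R|=0.23936 <1
  x=-3.299: |R|=1.24226 >1
  x=-3.181: |R|=1.18711 >1
Interval (-2.8000, 0).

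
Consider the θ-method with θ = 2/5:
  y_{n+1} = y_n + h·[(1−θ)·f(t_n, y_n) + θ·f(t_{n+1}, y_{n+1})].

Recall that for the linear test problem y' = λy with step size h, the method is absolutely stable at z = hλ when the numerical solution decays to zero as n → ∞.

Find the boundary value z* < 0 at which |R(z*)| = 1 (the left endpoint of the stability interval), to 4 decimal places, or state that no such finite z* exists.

z* = -10.0000.

On y'=λy, z=hλ:
  y_{n+1} = y_n + z·[3/5·y_n + 2/5·y_{n+1}] ⇒ (1 − 2/5z)y_{n+1} = (1 + 3/5z)y_n
  R(z) = (1 + 3/5z)/(1 − 2/5z).

Solve |R(x)|<1 on ℝ⁻.
x=-1.28: |R|=0.1534
R=−1: 1+3/5x = −1+2/5x ⇒ -1/5x=2 ⇒ x=2/(-1/5)=-10.0000
Confirm numerically:
  x=-6.270: |R|=0.78734 <1
  x=-5.987: |R|=0.76358 <1
  x=-4.020: |R|=0.54141 <1
  x=-10.125: |R|=1.00495 >1
  x=-10.051: |R|=1.00203 >1
Interval (-10.0000, 0).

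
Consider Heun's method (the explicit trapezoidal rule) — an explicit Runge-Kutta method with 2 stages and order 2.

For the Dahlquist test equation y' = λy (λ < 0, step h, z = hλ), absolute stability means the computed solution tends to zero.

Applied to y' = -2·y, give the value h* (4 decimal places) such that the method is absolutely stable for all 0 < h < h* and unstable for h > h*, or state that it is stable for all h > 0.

With y'=λy (z=hλ):
  order 2, 2-stage ⇒ R(z)=1+z+z^2/2
  (e.g. R(-0.64)=0.56480, |R|=0.56480)

Need |R(x)|<1, x<0.
x=-0.64: |R|=0.5648
|R(-2.04)|=1.0408 |R(-1.83)|=0.8445 |R(-1.12)|=0.5072
Bisect:
  x_lo=-2.8609 |R|=2.2315  x_hi=-0.1175 |R|=0.8894
  mid=-1.48923 |R|=0.61967 →hi
  mid=-2.17507 |R|=1.19040 →lo
  mid=-1.83215 |R|=0.84624 →hi
  mid=-2.00361 |R|=1.00362 →lo
  mid=-1.91788 |R|=0.92125 →hi
  mid=-1.96075 |R|=0.96152 →hi
  mid=-1.98218 |R|=0.98234 →hi
  mid=-1.99290 |R|=0.99292 →hi
  mid=-1.99825 |R|=0.99826 →hi
  ...
  [-2.00010,-1.99993] ⇒ x*=-2.0000
Interval (-2.0000, 0).

(-2.0000,0); λ=-2 ⇒ h* = 1.0000.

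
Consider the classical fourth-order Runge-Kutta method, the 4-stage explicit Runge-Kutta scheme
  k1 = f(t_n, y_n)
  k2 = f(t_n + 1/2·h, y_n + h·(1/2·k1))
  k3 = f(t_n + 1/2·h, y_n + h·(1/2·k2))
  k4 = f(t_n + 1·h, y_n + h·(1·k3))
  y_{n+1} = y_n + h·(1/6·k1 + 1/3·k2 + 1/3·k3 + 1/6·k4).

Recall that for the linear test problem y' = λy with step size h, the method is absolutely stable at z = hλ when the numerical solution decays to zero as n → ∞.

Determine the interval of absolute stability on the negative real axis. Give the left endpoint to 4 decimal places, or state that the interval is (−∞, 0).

With y'=λy (z=hλ):
  order 4, 4-stage ⇒ R(z)=1+z+z^2/2+z^3/6+z^4/24
  (e.g. R(-1.1)=0.34417, |R|=0.34417)

Boundary: |R(x)|=1, x<0.
x=-1.1: |R|=0.3442
|R(-2.57)|=0.7210 |R(-2.09)|=0.3675 |R(-0.8)|=0.4517
Bisect:
  x_lo=-3.1276 |R|=1.6512  x_hi=-0.0801 |R|=0.9231
  mid=-1.60382 |R|=0.27042 →hi
  mid=-2.36570 |R|=0.53100 →hi
  mid=-2.74664 |R|=0.94327 →hi
  mid=-2.93711 |R|=1.25409 →lo
  mid=-2.84188 |R|=1.08872 →lo
  mid=-2.79426 |R|=1.01360 →lo
  mid=-2.77045 |R|=0.97785 →hi
  mid=-2.78236 |R|=0.99558 →hi
  ...
  [-2.78533,-2.78515] ⇒ x*=-2.7853
So |R|<1 on (-2.7853, 0).

(-2.7853, 0).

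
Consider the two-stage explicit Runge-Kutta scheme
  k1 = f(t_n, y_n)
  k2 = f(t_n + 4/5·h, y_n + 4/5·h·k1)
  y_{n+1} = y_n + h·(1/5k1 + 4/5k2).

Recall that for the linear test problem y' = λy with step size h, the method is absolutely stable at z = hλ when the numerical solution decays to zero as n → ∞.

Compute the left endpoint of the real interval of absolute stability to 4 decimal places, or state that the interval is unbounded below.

left endpoint -1.5625.

On y'=λy, z=hλ:
  k1=λy_n ⇒ h·k1=z·y_n;  k2=λ(1+4/5z)y_n ⇒ h·k2=z(1+4/5z)y_n
  y_{n+1}/y_n = 1 + 1/5z + 4/5z(1+4/5z) = 1 + z + 16/25z²
  R(z) = 1 + z + 16/25z².

Find x<0 with |R(x)|<1.
x=-1.32: |R|=0.7951
R=1: x+16/25x²=0 ⇒ x=−25/16=-1.5625; min R=1−1/(4·16/25)=0.6094>−1
Confirm numerically:
  x=-1.297: |R|=0.77961 <1
  x=-1.160: |R|=0.70118 <1
  x=-0.807: |R|=0.60980 <1
  x=-2.058: |R|=1.65263 >1
  x=-1.832: |R|=1.31598 >1
Interval (-1.5625, 0).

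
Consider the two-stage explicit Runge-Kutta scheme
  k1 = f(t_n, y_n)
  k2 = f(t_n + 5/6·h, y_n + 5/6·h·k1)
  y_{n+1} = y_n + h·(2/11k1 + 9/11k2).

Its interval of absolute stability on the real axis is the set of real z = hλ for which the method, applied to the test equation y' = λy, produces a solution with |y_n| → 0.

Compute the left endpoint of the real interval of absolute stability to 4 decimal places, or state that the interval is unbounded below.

z* = -1.4667.

With y'=λy (z=hλ):
  k1=λy_n ⇒ h·k1=z·y_n;  k2=λ(1+5/6z)y_n ⇒ h·k2=z(1+5/6z)y_n
  y_{n+1}/y_n = 1 + 2/11z + 9/11z(1+5/6z) = 1 + z + 15/22z²
  Hence R(z) = 1 + z + 15/22z².

Boundary: |R(x)|=1, x<0.
x=-1.15: |R|=0.7517
R=1: x+15/22x²=0 ⇒ x=−22/15=-1.4667; min R=1−1/(4·15/22)=0.6333>−1
Confirm numerically:
  x=-1.347: |R|=0.89010 <1
  x=-1.266: |R|=0.82679 <1
  x=-0.818: |R|=0.63822 <1
  x=-1.842: |R|=1.47138 >1
  x=-1.518: |R|=1.05313 >1
Stable set (-1.4667, 0).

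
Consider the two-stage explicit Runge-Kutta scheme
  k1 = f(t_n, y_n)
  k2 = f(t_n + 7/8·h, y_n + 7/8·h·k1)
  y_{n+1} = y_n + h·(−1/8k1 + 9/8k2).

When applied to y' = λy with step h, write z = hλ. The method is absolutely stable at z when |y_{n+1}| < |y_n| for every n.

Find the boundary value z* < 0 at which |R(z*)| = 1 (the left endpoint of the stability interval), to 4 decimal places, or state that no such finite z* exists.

On y'=λy, z=hλ:
  k1=λy_n ⇒ h·k1=z·y_n;  k2=λ(1+7/8z)y_n ⇒ h·k2=z(1+7/8z)y_n
  y_{n+1}/y_n = 1 − 1/8z + 9/8z(1+7/8z) = 1 + z + 63/64z²
  R(z) = 1 + z + 63/64z².

Find x<0 with |R(x)|<1.
x=-0.33: |R|=0.7772
R=1: x+63/64x²=0 ⇒ x=−64/63=-1.0159; min R=1−1/(4·63/64)=0.7460>−1
Confirm numerically:
  x=-0.996: |R|=0.98052 <1
  x=-0.733: |R|=0.79589 <1
  x=-0.677: |R|=0.77417 <1
  x=-0.473: |R|=0.74723 <1
  x=-1.570: |R|=1.85639 >1
  x=-1.451: |R|=1.62150 >1
  x=-1.408: |R|=1.54349 >1
So |R|<1 on (-1.0159, 0).

z* = -1.0159.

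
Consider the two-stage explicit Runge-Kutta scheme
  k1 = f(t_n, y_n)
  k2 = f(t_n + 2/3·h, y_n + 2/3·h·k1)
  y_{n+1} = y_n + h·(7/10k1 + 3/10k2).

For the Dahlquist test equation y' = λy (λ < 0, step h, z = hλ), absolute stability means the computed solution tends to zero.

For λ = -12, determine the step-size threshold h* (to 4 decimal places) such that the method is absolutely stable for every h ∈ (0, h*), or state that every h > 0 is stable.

(-5.0000,0); λ=-12 ⇒ h* = (5)/12 = 0.4167.

Test eqn y'=λy, z=hλ:
  k1=λy_n ⇒ h·k1=z·y_n;  k2=λ(1+2/3z)y_n ⇒ h·k2=z(1+2/3z)y_n
  y_{n+1}/y_n = 1 + 7/10z + 3/10z(1+2/3z) = 1 + z + 1/5z²
  Hence R(z) = 1 + z + 1/5z².

Need |R(x)|<1, x<0.
x=-1.59: |R|=0.0844
R=1: x+1/5x²=0 ⇒ x=−5=-5.0000; min R=1−1/(4·1/5)=-0.2500>−1
Confirm numerically:
  x=-4.876: |R|=0.87908 <1
  x=-3.626: |R|=0.00358 <1
  x=-3.495: |R|=0.05199 <1
  x=-2.721: |R|=0.24023 <1
  x=-5.586: |R|=1.65468 >1
  x=-5.193: |R|=1.20045 >1
Stable set (-5.0000, 0).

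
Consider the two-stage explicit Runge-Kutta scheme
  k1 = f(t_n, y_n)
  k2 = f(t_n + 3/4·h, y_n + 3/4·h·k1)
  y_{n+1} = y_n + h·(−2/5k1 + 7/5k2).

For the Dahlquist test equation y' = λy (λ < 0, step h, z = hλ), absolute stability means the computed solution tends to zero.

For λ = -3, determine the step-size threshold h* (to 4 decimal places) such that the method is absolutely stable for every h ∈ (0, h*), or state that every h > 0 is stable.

(-0.9524,0); λ=-3 ⇒ h* = (20/21)/3 = 0.3175.

Set f=λy, z=hλ:
  k1=λy_n ⇒ h·k1=z·y_n;  k2=λ(1+3/4z)y_n ⇒ h·k2=z(1+3/4z)y_n
  y_{n+1}/y_n = 1 − 2/5z + 7/5z(1+3/4z) = 1 + z + 21/20z²
  ⇒ R(z) = 1 + z + 21/20z².

Solve |R(x)|<1 on ℝ⁻.
x=-0.65: |R|=0.7936
R=1: x+21/20x²=0 ⇒ x=−20/21=-0.9524; min R=1−1/(4·21/20)=0.7619>−1
Confirm numerically:
  x=-0.894: |R|=0.94520 <1
  x=-0.845: |R|=0.90473 <1
  x=-0.768: |R|=0.85132 <1
  x=-0.568: |R|=0.77076 <1
  x=-1.202: |R|=1.31504 >1
  x=-1.185: |R|=1.28944 >1
  x=-1.050: |R|=1.10763 >1
So |R|<1 on (-0.9524, 0).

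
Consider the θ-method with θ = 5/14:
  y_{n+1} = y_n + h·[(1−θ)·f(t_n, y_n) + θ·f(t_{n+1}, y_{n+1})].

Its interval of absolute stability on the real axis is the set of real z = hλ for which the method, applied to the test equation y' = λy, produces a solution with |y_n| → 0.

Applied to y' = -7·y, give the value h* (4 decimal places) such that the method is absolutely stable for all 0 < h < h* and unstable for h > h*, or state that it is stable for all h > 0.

(-7.0000,0); λ=-7 ⇒ h* = (7)/7 = 1.0000.

With y'=λy (z=hλ):
  y_{n+1} = y_n + z·[9/14·y_n + 5/14·y_{n+1}] ⇒ (1 − 5/14z)y_{n+1} = (1 + 9/14z)y_n
  Hence R(z) = (1 + 9/14z)/(1 − 5/14z).

Boundary: |R(x)|=1, x<0.
x=-1.48: |R|=0.0318
R=−1: 1+9/14x = −1+5/14x ⇒ -2/7x=2 ⇒ x=2/(-2/7)=-7.0000
Confirm numerically:
  x=-6.758: |R|=0.97974 <1
  x=-3.454: |R|=0.54640 <1
  x=-3.353: |R|=0.52582 <1
  x=-7.593: |R|=1.04565 >1
  x=-7.063: |R|=1.00511 >1
Interval (-7.0000, 0).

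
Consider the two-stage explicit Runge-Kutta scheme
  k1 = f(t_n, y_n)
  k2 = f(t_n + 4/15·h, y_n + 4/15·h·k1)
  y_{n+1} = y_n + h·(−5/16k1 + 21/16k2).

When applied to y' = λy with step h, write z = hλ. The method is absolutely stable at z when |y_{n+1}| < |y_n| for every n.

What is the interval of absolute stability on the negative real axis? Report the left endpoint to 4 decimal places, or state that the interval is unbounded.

Test eqn y'=λy, z=hλ:
  k1=λy_n ⇒ h·k1=z·y_n;  k2=λ(1+4/15z)y_n ⇒ h·k2=z(1+4/15z)y_n
  y_{n+1}/y_n = 1 − 5/16z + 21/16z(1+4/15z) = 1 + z + 7/20z²
  so R(z) = 1 + z + 7/20z².

Need |R(x)|<1, x<0.
x=-1.33: |R|=0.2891
R=1: x+7/20x²=0 ⇒ x=−20/7=-2.8571; min R=1−1/(4·7/20)=0.2857>−1
Confirm numerically:
  x=-2.232: |R|=0.51164 <1
  x=-1.416: |R|=0.28577 <1
  x=-1.268: |R|=0.29474 <1
  x=-3.129: |R|=1.29772 >1
  x=-2.940: |R|=1.08526 >1
So |R|<1 on (-2.8571, 0).

z∈(-2.8571,0).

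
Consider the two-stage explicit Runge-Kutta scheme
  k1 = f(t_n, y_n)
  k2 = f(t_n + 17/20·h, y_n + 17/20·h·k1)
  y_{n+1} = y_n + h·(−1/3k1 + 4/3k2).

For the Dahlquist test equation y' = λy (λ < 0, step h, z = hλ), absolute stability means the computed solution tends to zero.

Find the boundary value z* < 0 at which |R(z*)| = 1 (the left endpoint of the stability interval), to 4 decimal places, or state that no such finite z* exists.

left endpoint -0.8824.

Test eqn y'=λy, z=hλ:
  k1=λy_n ⇒ h·k1=z·y_n;  k2=λ(1+17/20z)y_n ⇒ h·k2=z(1+17/20z)y_n
  y_{n+1}/y_n = 1 − 1/3z + 4/3z(1+17/20z) = 1 + z + 17/15z²
  ⇒ R(z) = 1 + z + 17/15z².

Solve |R(x)|<1 on ℝ⁻.
x=-1.09: |R|=1.2565
R=1: x+17/15x²=0 ⇒ x=−15/17=-0.8824; min R=1−1/(4·17/15)=0.7794>−1
Confirm numerically:
  x=-0.814: |R|=0.93694 <1
  x=-0.656: |R|=0.83171 <1
  x=-0.465: |R|=0.78005 <1
  x=-0.402: |R|=0.78115 <1
  x=-1.160: |R|=1.36501 >1
  x=-0.991: |R|=1.12203 >1
So |R|<1 on (-0.8824, 0).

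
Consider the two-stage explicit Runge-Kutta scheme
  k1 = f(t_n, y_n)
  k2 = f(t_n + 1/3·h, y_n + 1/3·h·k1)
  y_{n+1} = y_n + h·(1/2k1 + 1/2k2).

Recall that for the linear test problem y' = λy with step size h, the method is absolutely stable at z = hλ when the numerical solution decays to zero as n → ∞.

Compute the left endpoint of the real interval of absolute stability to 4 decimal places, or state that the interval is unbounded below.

Test eqn y'=λy, z=hλ:
  k1=λy_n ⇒ h·k1=z·y_n;  k2=λ(1+1/3z)y_n ⇒ h·k2=z(1+1/3z)y_n
  y_{n+1}/y_n = 1 + 1/2z + 1/2z(1+1/3z) = 1 + z + 1/6z²
  ⇒ R(z) = 1 + z + 1/6z².

Solve |R(x)|<1 on ℝ⁻.
x=-0.59: |R|=0.4680
R=1: x+1/6x²=0 ⇒ x=−6=-6.0000; min R=1−1/(4·1/6)=-0.5000>−1
Confirm numerically:
  x=-4.664: |R|=0.03852 <1
  x=-3.985: |R|=0.33830 <1
  x=-3.956: |R|=0.34768 <1
  x=-6.527: |R|=1.57329 >1
  x=-6.512: |R|=1.55569 >1
  x=-6.410: |R|=1.43802 >1
So |R|<1 on (-6.0000, 0).

z* = -6.0000.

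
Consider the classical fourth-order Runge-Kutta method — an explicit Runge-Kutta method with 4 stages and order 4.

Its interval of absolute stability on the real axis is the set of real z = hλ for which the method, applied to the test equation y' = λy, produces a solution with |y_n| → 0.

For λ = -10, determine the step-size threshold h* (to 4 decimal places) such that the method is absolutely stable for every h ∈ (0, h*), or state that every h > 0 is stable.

Set f=λy, z=hλ:
  order 4, 4-stage ⇒ R(z)=1+z+z^2/2+z^3/6+z^4/24
  (e.g. R(-1.23)=0.31167, |R|=0.31167)

Need |R(x)|<1, x<0.
x=-1.23: |R|=0.3117
|R(-2.98)|=1.3355 |R(-2)|=0.3333 |R(-0.89)|=0.4147
Bisect:
  x_lo=-3.3957 |R|=2.3836  x_hi=-0.1484 |R|=0.8621
  mid=-1.77201 |R|=0.28146 →hi
  mid=-2.58383 |R|=0.73638 →hi
  mid=-2.98974 |R|=1.35462 →lo
  mid=-2.78679 |R|=1.00225 →lo
  mid=-2.68531 |R|=0.85943 →hi
  mid=-2.73605 |R|=0.92826 →hi
  mid=-2.76142 |R|=0.96460 →hi
  mid=-2.77410 |R|=0.98326 →hi
  mid=-2.78045 |R|=0.99271 →hi
  mid=-2.78362 |R|=0.99747 →hi
  ...
  [-2.78540,-2.78520] ⇒ x*=-2.7853
Stable set (-2.7853, 0).

(-2.7853,0); λ=-10 ⇒ h* = 0.2785.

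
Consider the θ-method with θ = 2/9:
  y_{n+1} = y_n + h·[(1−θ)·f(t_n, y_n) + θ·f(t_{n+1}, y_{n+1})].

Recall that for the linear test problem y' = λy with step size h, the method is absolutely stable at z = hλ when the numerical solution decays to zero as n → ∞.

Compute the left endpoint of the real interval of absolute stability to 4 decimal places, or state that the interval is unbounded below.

Test eqn y'=λy, z=hλ:
  y_{n+1} = y_n + z·[7/9·y_n + 2/9·y_{n+1}] ⇒ (1 − 2/9z)y_{n+1} = (1 + 7/9z)y_n
  ⇒ R(z) = (1 + 7/9z)/(1 − 2/9z).

Find x<0 with |R(x)|<1.
x=-1.05: |R|=0.1486
R=−1: 1+7/9x = −1+2/9x ⇒ -5/9x=2 ⇒ x=2/(-5/9)=-3.6000
Confirm numerically:
  x=-2.819: |R|=0.73323 <1
  x=-2.481: |R|=0.59927 <1
  x=-2.346: |R|=0.54207 <1
  x=-3.754: |R|=1.04664 >1
  x=-3.680: |R|=1.02445 >1
Stable set (-3.6000, 0).

z* = -3.6000.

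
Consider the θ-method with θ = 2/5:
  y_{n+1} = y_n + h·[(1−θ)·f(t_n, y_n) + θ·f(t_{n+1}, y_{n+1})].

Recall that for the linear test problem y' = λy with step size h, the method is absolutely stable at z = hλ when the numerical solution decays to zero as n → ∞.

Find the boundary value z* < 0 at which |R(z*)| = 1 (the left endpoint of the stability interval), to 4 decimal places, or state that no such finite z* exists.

left endpoint -10.0000.

With y'=λy (z=hλ):
  y_{n+1} = y_n + z·[3/5·y_n + 2/5·y_{n+1}] ⇒ (1 − 2/5z)y_{n+1} = (1 + 3/5z)y_n
  ⇒ R(z) = (1 + 3/5z)/(1 − 2/5z).

Need |R(x)|<1, x<0.
x=-0.4: |R|=0.6552
R=−1: 1+3/5x = −1+2/5x ⇒ -1/5x=2 ⇒ x=2/(-1/5)=-10.0000
Confirm numerically:
  x=-9.709: |R|=0.98808 <1
  x=-7.797: |R|=0.89303 <1
  x=-6.955: |R|=0.83897 <1
  x=-6.708: |R|=0.82124 <1
  x=-10.375: |R|=1.01456 >1
  x=-10.316: |R|=1.01233 >1
Interval (-10.0000, 0).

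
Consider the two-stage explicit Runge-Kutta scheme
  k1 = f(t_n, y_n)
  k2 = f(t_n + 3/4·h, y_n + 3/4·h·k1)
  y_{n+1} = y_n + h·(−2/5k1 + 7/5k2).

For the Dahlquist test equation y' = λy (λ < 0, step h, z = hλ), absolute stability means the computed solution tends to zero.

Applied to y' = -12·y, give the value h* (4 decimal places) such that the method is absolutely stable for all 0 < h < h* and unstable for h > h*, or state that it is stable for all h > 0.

(-0.9524,0); λ=-12 ⇒ h* = (20/21)/12 = 0.0794.

Set f=λy, z=hλ:
  k1=λy_n ⇒ h·k1=z·y_n;  k2=λ(1+3/4z)y_n ⇒ h·k2=z(1+3/4z)y_n
  y_{n+1}/y_n = 1 − 2/5z + 7/5z(1+3/4z) = 1 + z + 21/20z²
  Hence R(z) = 1 + z + 21/20z².

Find x<0 with |R(x)|<1.
x=-0.45: |R|=0.7626
R=1: x+21/20x²=0 ⇒ x=−20/21=-0.9524; min R=1−1/(4·21/20)=0.7619>−1
Confirm numerically:
  x=-0.693: |R|=0.81126 <1
  x=-0.570: |R|=0.77114 <1
  x=-0.427: |R|=0.76445 <1
  x=-1.397: |R|=1.65219 >1
  x=-1.181: |R|=1.28350 >1
So |R|<1 on (-0.9524, 0).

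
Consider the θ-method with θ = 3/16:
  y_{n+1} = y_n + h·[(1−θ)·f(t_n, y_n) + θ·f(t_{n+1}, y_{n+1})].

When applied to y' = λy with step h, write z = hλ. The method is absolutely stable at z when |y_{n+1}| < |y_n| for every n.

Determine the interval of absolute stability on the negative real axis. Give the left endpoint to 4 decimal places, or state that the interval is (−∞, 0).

Test eqn y'=λy, z=hλ:
  y_{n+1} = y_n + z·[13/16·y_n + 3/16·y_{n+1}] ⇒ (1 − 3/16z)y_{n+1} = (1 + 13/16z)y_n
  Hence R(z) = (1 + 13/16z)/(1 − 3/16z).

Solve |R(x)|<1 on ℝ⁻.
x=-1.17: |R|=0.0405
R=−1: 1+13/16x = −1+3/16x ⇒ -5/8x=2 ⇒ x=2/(-5/8)=-3.2000
Confirm numerically:
  x=-2.495: |R|=0.69981 <1
  x=-2.402: |R|=0.65612 <1
  x=-2.009: |R|=0.45930 <1
  x=-2.000: |R|=0.45455 <1
  x=-3.628: |R|=1.15920 >1
  x=-3.305: |R|=1.04052 >1
So |R|<1 on (-3.2000, 0).

z∈(-3.2000,0).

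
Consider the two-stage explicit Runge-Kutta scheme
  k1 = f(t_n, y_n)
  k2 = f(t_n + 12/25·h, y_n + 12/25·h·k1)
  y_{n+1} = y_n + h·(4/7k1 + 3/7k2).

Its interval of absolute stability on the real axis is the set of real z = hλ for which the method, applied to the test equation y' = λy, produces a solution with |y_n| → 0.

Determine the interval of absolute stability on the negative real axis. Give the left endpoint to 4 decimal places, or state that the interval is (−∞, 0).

Test eqn y'=λy, z=hλ:
  k1=λy_n ⇒ h·k1=z·y_n;  k2=λ(1+12/25z)y_n ⇒ h·k2=z(1+12/25z)y_n
  y_{n+1}/y_n = 1 + 4/7z + 3/7z(1+12/25z) = 1 + z + 36/175z²
  R(z) = 1 + z + 36/175z².

Boundary: |R(x)|=1, x<0.
x=-0.54: |R|=0.5200
R=1: x+36/175x²=0 ⇒ x=−175/36=-4.8611; min R=1−1/(4·36/175)=-0.2153>−1
Confirm numerically:
  x=-4.760: |R|=0.90099 <1
  x=-3.839: |R|=0.19280 <1
  x=-2.451: |R|=0.21519 <1
  x=-5.407: |R|=1.60719 >1
  x=-5.150: |R|=1.30606 >1
  x=-5.017: |R|=1.16089 >1
So |R|<1 on (-4.8611, 0).

z∈(-4.8611,0).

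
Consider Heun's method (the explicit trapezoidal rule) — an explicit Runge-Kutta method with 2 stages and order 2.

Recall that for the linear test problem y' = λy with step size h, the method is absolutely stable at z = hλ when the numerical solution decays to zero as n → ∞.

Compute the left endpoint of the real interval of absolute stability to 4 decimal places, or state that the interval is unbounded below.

With y'=λy (z=hλ):
  order 2, 2-stage ⇒ R(z)=1+z+z^2/2
  (e.g. R(-1.41)=0.58405, |R|=0.58405)

Boundary: |R(x)|=1, x<0.
x=-1.41: |R|=0.5840
|R(-2.12)|=1.1272 |R(-1)|=0.5000 |R(-0.58)|=0.5882
Bisect:
  x_lo=-2.7744 |R|=2.0742  x_hi=-0.1961 |R|=0.8231
  mid=-1.48526 |R|=0.61774 →hi
  mid=-2.12982 |R|=1.13825 →lo
  mid=-1.80754 |R|=0.82606 →hi
  mid=-1.96868 |R|=0.96917 →hi
  mid=-2.04925 |R|=1.05046 →lo
  mid=-2.00896 |R|=1.00900 →lo
  mid=-1.98882 |R|=0.98888 →hi
  mid=-1.99889 |R|=0.99889 →hi
  mid=-2.00393 |R|=1.00394 →lo
  ...
  [-2.00015,-1.99999] ⇒ x*=-2.0000
Interval (-2.0000, 0).

z* = -2.0000.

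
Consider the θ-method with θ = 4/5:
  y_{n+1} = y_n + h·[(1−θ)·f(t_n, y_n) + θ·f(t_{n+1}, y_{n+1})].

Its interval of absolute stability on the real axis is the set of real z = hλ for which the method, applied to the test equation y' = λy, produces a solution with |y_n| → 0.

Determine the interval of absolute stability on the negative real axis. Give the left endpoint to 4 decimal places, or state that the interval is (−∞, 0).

With y'=λy (z=hλ):
  y_{n+1} = y_n + z·[1/5·y_n + 4/5·y_{n+1}] ⇒ (1 − 4/5z)y_{n+1} = (1 + 1/5z)y_n
  Hence R(z) = (1 + 1/5z)/(1 − 4/5z).

Find x<0 with |R(x)|<1.
x=-0.74: |R|=0.5352
x=-2: |R|=0.2308
x=-10: |R|=0.1111
x=-100: |R|=0.2346
θ=4/5≥1/2 ⇒ |1+1/5x|<|1−4/5x| ∀x<0 ⇒ interval (−∞,0).

(−∞, 0) — no finite endpoint.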